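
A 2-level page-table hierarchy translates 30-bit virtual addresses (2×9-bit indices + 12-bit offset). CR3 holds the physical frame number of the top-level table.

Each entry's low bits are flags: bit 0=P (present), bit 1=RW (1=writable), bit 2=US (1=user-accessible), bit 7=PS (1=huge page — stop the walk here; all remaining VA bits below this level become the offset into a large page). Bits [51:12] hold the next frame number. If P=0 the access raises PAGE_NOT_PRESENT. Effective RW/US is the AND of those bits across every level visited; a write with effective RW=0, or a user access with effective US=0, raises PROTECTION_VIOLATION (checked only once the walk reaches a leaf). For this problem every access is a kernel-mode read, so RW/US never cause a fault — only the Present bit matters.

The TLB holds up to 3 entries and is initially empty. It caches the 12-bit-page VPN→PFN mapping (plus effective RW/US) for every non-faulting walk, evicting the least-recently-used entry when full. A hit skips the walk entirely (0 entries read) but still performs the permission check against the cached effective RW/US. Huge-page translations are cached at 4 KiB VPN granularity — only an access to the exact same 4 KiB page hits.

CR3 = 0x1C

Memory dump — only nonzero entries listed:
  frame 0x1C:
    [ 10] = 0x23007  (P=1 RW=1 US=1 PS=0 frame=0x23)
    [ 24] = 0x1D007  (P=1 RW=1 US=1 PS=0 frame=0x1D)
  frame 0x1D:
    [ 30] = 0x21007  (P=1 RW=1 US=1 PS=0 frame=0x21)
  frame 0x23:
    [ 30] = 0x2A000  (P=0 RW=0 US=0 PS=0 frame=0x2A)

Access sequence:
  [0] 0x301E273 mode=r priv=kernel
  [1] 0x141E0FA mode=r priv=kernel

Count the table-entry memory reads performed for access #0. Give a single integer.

Per-access translation:
#0 VA=0x301E273 (r,kernel):
  L0 @0x1C[24] → 0x1D007  P=1,RW=1,US=1,PS=0
  L1 @0x1D[30] → 0x21007  P=1,RW=1,US=1,PS=0
  ⇒ phys 0x21273  [2 reads]
#1 VA=0x141E0FA (r,kernel):
  L0 @0x1C[10] → 0x23007  P=1,RW=1,US=1,PS=0
  L1 @0x23[30] → 0x2A000  P=0,RW=0,US=0,PS=0
  → PAGE_NOT_PRESENT  (2 entries read)

Entries read for #0: 2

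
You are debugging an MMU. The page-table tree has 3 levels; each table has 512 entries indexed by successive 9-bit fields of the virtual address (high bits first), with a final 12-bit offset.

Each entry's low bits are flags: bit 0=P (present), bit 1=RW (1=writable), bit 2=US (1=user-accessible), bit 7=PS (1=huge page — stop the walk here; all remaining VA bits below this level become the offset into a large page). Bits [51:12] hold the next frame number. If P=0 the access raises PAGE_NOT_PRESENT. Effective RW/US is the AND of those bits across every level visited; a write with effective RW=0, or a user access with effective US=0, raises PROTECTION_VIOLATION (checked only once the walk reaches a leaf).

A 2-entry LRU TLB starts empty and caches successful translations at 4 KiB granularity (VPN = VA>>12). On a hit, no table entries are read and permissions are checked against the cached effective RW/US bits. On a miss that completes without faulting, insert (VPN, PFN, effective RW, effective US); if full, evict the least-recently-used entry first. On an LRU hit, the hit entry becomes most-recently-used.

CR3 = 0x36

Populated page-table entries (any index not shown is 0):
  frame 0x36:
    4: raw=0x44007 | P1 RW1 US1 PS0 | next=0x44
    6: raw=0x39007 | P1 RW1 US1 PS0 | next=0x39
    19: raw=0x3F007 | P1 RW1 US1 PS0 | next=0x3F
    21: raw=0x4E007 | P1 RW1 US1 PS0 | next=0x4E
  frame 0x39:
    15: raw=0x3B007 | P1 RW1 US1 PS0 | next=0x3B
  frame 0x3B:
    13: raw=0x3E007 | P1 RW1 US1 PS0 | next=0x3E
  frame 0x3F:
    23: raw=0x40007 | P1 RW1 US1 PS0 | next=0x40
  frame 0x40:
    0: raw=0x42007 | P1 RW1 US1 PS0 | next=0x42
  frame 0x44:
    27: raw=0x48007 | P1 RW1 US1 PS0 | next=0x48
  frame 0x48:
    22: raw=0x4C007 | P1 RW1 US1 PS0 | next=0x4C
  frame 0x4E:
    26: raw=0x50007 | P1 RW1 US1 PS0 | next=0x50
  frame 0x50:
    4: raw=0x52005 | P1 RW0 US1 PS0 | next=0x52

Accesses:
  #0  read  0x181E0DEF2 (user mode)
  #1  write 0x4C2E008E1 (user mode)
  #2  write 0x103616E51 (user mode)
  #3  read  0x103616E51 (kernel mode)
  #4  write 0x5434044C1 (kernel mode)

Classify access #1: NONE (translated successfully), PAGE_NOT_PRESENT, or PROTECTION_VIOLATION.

Walk each access:
#0 VA=0x181E0DEF2 (r,user):
  L0 @0x36[6] → 0x39007  P=1,RW=1,US=1,PS=0
  L1 @0x39[15] → 0x3B007  P=1,RW=1,US=1,PS=0
  L2 @0x3B[13] → 0x3E007  P=1,RW=1,US=1,PS=0
  → PA=0x3EEF2  (3 entries read)
#1 VA=0x4C2E008E1 (w,user):
  L0 @0x36[19] → 0x3F007  P=1,RW=1,US=1,PS=0
  L1 @0x3F[23] → 0x40007  P=1,RW=1,US=1,PS=0
  L2 @0x40[0] → 0x42007  P=1,RW=1,US=1,PS=0
  → PA=0x428E1  (3 entries read)
#2 VA=0x103616E51 (w,user):
  L0 @0x36[4] → 0x44007  P=1,RW=1,US=1,PS=0
  L1 @0x44[27] → 0x48007  P=1,RW=1,US=1,PS=0
  L2 @0x48[22] → 0x4C007  P=1,RW=1,US=1,PS=0
  → PA=0x4CE51  (3 entries read)
#3 VA=0x103616E51 (r,kernel):
  TLB hit vpn=0x103616 → PA=0x4CE51
#4 VA=0x5434044C1 (w,kernel):
  L0 @0x36[21] → 0x4E007  P=1,RW=1,US=1,PS=0
  L1 @0x4E[26] → 0x50007  P=1,RW=1,US=1,PS=0
  L2 @0x50[4] → 0x52005  P=1,RW=0,US=1,PS=0
  ⇒ fault: PROTECTION_VIOLATION  — 3 lookups

Access #1 fault: NONE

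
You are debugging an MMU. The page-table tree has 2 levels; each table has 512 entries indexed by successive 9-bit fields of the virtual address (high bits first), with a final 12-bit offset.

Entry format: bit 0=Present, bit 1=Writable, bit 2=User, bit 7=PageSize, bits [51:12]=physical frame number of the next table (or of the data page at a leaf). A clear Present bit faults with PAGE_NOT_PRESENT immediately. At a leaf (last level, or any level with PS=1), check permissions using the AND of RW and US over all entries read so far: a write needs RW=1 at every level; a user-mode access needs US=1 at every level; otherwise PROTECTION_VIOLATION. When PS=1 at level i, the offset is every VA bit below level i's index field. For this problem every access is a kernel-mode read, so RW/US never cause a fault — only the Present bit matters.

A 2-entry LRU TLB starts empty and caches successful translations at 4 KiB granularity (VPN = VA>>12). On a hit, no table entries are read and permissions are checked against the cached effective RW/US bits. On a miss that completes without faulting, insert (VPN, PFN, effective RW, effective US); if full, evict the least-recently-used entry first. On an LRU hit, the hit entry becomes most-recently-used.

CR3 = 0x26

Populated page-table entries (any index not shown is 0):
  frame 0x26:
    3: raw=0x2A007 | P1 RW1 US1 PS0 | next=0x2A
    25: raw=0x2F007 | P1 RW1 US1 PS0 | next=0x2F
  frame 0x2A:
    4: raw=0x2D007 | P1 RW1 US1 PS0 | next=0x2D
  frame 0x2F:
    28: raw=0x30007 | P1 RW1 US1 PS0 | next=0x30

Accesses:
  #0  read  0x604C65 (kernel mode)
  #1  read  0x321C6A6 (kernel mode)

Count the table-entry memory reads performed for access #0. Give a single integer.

Trace:
#0 VA=0x604C65 (r,kernel):
  L0: frame=0x26 idx=3 entry=0x2A007 [P=1 RW=1 US=1 PS=0]
  L1: frame=0x2A idx=4 entry=0x2D007 [P=1 RW=1 US=1 PS=0]
  ⇒ phys 0x2DC65  [2 reads]
#1 VA=0x321C6A6 (r,kernel):
  L0: frame=0x26 idx=25 entry=0x2F007 [P=1 RW=1 US=1 PS=0]
  L1: frame=0x2F idx=28 entry=0x30007 [P=1 RW=1 US=1 PS=0]
  ⇒ phys 0x306A6  [2 reads]

Entries read for #0: 2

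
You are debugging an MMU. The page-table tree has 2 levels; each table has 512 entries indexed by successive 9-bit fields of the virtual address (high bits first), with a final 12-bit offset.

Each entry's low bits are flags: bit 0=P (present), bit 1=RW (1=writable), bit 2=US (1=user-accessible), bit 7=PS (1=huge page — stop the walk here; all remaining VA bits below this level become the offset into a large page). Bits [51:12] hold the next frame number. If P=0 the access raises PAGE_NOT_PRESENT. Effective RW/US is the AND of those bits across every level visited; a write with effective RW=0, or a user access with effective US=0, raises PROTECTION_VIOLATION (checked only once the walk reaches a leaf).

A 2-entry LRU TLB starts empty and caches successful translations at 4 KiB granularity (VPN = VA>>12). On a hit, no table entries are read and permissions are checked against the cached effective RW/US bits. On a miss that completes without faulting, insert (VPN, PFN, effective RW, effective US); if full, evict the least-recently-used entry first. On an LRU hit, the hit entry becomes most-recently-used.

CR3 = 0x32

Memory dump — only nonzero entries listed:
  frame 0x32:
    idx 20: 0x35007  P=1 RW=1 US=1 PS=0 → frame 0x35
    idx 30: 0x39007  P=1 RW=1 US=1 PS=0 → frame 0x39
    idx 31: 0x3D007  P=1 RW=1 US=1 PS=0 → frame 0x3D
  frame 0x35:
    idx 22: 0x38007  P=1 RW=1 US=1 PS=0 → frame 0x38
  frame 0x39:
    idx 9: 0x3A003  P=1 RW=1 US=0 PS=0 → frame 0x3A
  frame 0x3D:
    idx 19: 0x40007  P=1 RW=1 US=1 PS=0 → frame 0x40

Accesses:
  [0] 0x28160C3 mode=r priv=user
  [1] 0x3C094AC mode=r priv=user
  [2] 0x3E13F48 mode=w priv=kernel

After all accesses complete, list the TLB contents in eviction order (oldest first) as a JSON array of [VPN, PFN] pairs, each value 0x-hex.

Walk each access:
#0 VA=0x28160C3 (r,user):
  L0 @0x32[20] → 0x35007  P=1,RW=1,US=1,PS=0
  L1 @0x35[22] → 0x38007  P=1,RW=1,US=1,PS=0
  ⇒ phys 0x380C3  [2 reads]
#1 VA=0x3C094AC (r,user):
  L0 @0x32[30] → 0x39007  P=1,RW=1,US=1,PS=0
  L1 @0x39[9] → 0x3A003  P=1,RW=1,US=0,PS=0
  → PROTECTION_VIOLATION  (2 entries read)
#2 VA=0x3E13F48 (w,kernel):
  L0 @0x32[31] → 0x3D007  P=1,RW=1,US=1,PS=0
  L1 @0x3D[19] → 0x40007  P=1,RW=1,US=1,PS=0
  ⇒ phys 0x40F48  [2 reads]

TLB: [["0x2816", "0x38"], ["0x3E13", "0x40"]]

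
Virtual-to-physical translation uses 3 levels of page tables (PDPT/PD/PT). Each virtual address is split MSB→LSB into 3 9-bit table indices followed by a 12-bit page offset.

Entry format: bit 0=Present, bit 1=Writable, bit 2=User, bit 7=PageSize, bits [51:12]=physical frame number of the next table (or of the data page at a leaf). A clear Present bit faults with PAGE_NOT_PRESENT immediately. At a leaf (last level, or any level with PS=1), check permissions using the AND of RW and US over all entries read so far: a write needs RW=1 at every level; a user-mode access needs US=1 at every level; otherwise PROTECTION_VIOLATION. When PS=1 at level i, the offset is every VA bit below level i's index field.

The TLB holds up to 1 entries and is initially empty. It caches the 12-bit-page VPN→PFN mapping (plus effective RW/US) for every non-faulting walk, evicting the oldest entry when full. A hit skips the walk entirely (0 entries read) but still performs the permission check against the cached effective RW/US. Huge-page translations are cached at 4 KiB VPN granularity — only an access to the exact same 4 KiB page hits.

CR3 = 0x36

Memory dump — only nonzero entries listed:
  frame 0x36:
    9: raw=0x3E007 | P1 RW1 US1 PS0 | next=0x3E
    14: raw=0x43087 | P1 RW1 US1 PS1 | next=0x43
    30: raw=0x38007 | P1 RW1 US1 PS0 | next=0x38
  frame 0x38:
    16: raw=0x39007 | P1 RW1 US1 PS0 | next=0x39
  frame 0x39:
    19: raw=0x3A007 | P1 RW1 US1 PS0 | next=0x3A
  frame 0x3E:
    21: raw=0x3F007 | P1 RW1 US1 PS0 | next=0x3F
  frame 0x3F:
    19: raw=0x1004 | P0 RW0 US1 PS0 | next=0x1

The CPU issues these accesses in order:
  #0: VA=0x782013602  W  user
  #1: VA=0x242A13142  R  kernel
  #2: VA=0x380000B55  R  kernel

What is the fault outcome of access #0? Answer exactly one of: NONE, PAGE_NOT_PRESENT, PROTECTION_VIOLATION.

Walk each access:
#0 VA=0x782013602 (w,user):
  L0 @0x36[30] → 0x38007  P=1,RW=1,US=1,PS=0
  L1 @0x38[16] → 0x39007  P=1,RW=1,US=1,PS=0
  L2 @0x39[19] → 0x3A007  P=1,RW=1,US=1,PS=0
  ✓ 0x3A602  — 3 lookups
#1 VA=0x242A13142 (r,kernel):
  L0 @0x36[9] → 0x3E007  P=1,RW=1,US=1,PS=0
  L1 @0x3E[21] → 0x3F007  P=1,RW=1,US=1,PS=0
  L2 @0x3F[19] → 0x1004  P=0,RW=0,US=1,PS=0
  ✗ PAGE_NOT_PRESENT  [3 reads]
#2 VA=0x380000B55 (r,kernel):
  L0 @0x36[14] → 0x43087  P=1,RW=1,US=1,PS=1
  ✓ 0x43B55 (huge @L0)  — 1 lookups

Access #0 fault: NONE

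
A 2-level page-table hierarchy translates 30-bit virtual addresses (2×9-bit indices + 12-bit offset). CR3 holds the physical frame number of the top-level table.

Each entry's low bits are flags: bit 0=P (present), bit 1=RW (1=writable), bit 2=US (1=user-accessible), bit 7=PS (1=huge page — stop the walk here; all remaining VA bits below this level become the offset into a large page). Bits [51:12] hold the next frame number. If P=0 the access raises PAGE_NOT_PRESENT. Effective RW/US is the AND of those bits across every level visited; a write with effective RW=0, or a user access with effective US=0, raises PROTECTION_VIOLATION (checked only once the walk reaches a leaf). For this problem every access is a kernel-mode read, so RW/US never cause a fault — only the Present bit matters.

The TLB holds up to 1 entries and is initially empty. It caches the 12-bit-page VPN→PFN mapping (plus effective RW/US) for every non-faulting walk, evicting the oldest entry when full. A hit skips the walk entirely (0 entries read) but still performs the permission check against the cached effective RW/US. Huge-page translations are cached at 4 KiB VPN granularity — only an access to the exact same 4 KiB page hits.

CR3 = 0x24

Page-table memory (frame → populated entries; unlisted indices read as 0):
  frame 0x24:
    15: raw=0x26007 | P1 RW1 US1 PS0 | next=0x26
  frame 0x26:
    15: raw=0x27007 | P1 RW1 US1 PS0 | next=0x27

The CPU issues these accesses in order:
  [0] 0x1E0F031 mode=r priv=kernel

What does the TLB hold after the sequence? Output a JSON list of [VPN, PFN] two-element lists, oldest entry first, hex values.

Walk each access:
#0 VA=0x1E0F031 (r,kernel):
  [0] read 0x24 idx=15: raw=0x26007 flags P=1 W=1 U=1 S=0
  [1] read 0x26 idx=15: raw=0x27007 flags P=1 W=1 U=1 S=0
  ✓ 0x27031  — 2 lookups

TLB: [["0x1E0F", "0x27"]]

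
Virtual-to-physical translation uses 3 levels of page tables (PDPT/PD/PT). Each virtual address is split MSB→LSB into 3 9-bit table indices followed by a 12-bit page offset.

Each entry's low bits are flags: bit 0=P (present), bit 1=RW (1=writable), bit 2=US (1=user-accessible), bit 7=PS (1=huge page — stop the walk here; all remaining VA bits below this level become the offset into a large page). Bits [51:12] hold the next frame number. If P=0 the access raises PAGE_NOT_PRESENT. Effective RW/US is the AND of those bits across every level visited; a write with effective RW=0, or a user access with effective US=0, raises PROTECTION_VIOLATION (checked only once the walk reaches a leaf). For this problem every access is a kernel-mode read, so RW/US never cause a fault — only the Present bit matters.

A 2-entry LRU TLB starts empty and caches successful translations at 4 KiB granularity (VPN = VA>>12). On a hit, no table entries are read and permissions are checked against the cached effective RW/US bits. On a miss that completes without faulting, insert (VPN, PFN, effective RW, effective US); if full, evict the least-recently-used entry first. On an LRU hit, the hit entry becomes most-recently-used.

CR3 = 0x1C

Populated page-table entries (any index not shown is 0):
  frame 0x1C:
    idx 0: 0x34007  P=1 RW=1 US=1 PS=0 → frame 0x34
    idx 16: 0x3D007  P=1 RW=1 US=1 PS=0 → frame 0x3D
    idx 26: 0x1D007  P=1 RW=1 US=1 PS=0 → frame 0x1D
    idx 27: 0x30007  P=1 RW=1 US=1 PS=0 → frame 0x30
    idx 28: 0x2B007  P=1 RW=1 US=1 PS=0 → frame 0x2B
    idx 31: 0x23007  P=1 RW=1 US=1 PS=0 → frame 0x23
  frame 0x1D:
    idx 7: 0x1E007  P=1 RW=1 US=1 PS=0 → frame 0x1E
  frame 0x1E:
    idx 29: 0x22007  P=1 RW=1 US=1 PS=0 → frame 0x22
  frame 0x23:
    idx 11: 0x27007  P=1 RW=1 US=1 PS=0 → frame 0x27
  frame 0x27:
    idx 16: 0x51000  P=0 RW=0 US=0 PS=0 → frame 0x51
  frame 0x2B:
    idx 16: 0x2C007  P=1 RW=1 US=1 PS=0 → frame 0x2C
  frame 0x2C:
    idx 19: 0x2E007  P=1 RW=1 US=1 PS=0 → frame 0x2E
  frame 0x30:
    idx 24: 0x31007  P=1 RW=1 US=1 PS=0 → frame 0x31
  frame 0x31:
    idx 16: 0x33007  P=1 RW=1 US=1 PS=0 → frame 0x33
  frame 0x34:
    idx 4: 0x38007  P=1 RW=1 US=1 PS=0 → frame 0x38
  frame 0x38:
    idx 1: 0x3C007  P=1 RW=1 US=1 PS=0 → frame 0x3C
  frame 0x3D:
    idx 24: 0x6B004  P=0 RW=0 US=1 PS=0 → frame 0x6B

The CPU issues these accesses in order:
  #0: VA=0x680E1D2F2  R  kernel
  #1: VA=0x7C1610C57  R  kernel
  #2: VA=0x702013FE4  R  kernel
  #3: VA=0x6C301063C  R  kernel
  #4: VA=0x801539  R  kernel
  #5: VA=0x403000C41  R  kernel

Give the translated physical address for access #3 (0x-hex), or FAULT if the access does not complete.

Walk each access:
#0 VA=0x680E1D2F2 (r,kernel):
  L0 @0x1C[26] → 0x1D007  P=1,RW=1,US=1,PS=0
  L1 @0x1D[7] → 0x1E007  P=1,RW=1,US=1,PS=0
  L2 @0x1E[29] → 0x22007  P=1,RW=1,US=1,PS=0
  ✓ 0x222F2  — 3 lookups
#1 VA=0x7C1610C57 (r,kernel):
  L0 @0x1C[31] → 0x23007  P=1,RW=1,US=1,PS=0
  L1 @0x23[11] → 0x27007  P=1,RW=1,US=1,PS=0
  L2 @0x27[16] → 0x51000  P=0,RW=0,US=0,PS=0
  → PAGE_NOT_PRESENT  (3 entries read)
#2 VA=0x702013FE4 (r,kernel):
  L0 @0x1C[28] → 0x2B007  P=1,RW=1,US=1,PS=0
  L1 @0x2B[16] → 0x2C007  P=1,RW=1,US=1,PS=0
  L2 @0x2C[19] → 0x2E007  P=1,RW=1,US=1,PS=0
  ✓ 0x2EFE4  — 3 lookups
#3 VA=0x6C301063C (r,kernel):
  L0 @0x1C[27] → 0x30007  P=1,RW=1,US=1,PS=0
  L1 @0x30[24] → 0x31007  P=1,RW=1,US=1,PS=0
  L2 @0x31[16] → 0x33007  P=1,RW=1,US=1,PS=0
  ✓ 0x3363C  — 3 lookups
#4 VA=0x801539 (r,kernel):
  L0 @0x1C[0] → 0x34007  P=1,RW=1,US=1,PS=0
  L1 @0x34[4] → 0x38007  P=1,RW=1,US=1,PS=0
  L2 @0x38[1] → 0x3C007  P=1,RW=1,US=1,PS=0
  ✓ 0x3C539  — 3 lookups
#5 VA=0x403000C41 (r,kernel):
  L0 @0x1C[16] → 0x3D007  P=1,RW=1,US=1,PS=0
  L1 @0x3D[24] → 0x6B004  P=0,RW=0,US=1,PS=0
  → PAGE_NOT_PRESENT  (2 entries read)

Access #3 PA: 0x3363C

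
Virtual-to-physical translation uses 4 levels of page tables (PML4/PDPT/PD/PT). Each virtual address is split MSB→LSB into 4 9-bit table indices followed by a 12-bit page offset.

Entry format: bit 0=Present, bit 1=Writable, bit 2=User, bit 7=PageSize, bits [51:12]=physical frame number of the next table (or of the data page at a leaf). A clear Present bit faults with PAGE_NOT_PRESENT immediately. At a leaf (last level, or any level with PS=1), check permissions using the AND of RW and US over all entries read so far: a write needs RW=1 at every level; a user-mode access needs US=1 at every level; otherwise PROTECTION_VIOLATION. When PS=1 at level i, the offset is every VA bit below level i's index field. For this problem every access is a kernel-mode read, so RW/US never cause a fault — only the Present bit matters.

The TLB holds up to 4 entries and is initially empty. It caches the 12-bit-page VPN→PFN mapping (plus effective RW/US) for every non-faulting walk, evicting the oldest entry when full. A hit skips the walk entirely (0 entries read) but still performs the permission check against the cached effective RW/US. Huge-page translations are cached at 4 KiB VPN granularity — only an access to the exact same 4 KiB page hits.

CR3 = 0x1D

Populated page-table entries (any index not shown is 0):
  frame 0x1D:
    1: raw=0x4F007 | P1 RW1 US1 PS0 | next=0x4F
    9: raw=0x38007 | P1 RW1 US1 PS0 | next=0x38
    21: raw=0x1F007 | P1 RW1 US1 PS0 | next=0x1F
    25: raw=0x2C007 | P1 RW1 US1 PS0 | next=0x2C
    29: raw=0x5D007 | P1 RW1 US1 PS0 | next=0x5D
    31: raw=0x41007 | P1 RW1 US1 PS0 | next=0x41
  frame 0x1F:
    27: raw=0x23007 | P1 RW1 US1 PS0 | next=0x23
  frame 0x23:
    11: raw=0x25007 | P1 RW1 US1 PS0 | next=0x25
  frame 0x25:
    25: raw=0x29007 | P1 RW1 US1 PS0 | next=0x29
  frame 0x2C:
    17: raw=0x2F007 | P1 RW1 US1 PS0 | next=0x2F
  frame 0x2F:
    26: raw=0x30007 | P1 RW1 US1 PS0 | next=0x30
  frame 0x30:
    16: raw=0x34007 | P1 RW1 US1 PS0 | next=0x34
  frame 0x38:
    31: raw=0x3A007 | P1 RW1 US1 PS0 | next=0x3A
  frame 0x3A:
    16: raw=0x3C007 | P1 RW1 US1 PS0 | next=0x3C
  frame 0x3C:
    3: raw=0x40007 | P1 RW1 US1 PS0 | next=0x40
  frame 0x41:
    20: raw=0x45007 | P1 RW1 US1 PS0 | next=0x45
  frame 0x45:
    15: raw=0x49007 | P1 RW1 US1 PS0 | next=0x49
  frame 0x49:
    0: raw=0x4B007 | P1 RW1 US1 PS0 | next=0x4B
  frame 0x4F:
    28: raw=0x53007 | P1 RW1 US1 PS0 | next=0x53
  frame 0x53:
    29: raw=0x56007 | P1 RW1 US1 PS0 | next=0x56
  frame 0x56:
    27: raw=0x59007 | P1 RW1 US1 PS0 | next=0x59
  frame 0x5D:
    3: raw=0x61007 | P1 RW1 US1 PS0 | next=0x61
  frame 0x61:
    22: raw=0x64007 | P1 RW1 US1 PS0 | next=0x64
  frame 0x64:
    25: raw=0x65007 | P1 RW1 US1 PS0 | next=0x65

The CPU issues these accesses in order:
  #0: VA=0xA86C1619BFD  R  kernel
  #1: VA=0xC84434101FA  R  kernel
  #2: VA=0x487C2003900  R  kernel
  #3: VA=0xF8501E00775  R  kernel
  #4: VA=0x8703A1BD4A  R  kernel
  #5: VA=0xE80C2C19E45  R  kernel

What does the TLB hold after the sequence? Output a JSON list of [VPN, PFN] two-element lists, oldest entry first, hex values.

Trace:
#0 VA=0xA86C1619BFD (r,kernel):
  [0] read 0x1D idx=21: raw=0x1F007 flags P=1 W=1 U=1 S=0
  [1] read 0x1F idx=27: raw=0x23007 flags P=1 W=1 U=1 S=0
  [2] read 0x23 idx=11: raw=0x25007 flags P=1 W=1 U=1 S=0
  [3] read 0x25 idx=25: raw=0x29007 flags P=1 W=1 U=1 S=0
  → PA=0x29BFD  (4 entries read)
#1 VA=0xC84434101FA (r,kernel):
  [0] read 0x1D idx=25: raw=0x2C007 flags P=1 W=1 U=1 S=0
  [1] read 0x2C idx=17: raw=0x2F007 flags P=1 W=1 U=1 S=0
  [2] read 0x2F idx=26: raw=0x30007 flags P=1 W=1 U=1 S=0
  [3] read 0x30 idx=16: raw=0x34007 flags P=1 W=1 U=1 S=0
  → PA=0x341FA  (4 entries read)
#2 VA=0x487C2003900 (r,kernel):
  [0] read 0x1D idx=9: raw=0x38007 flags P=1 W=1 U=1 S=0
  [1] read 0x38 idx=31: raw=0x3A007 flags P=1 W=1 U=1 S=0
  [2] read 0x3A idx=16: raw=0x3C007 flags P=1 W=1 U=1 S=0
  [3] read 0x3C idx=3: raw=0x40007 flags P=1 W=1 U=1 S=0
  → PA=0x40900  (4 entries read)
#3 VA=0xF8501E00775 (r,kernel):
  [0] read 0x1D idx=31: raw=0x41007 flags P=1 W=1 U=1 S=0
  [1] read 0x41 idx=20: raw=0x45007 flags P=1 W=1 U=1 S=0
  [2] read 0x45 idx=15: raw=0x49007 flags P=1 W=1 U=1 S=0
  [3] read 0x49 idx=0: raw=0x4B007 flags P=1 W=1 U=1 S=0
  → PA=0x4B775  (4 entries read)
#4 VA=0x8703A1BD4A (r,kernel):
  [0] read 0x1D idx=1: raw=0x4F007 flags P=1 W=1 U=1 S=0
  [1] read 0x4F idx=28: raw=0x53007 flags P=1 W=1 U=1 S=0
  [2] read 0x53 idx=29: raw=0x56007 flags P=1 W=1 U=1 S=0
  [3] read 0x56 idx=27: raw=0x59007 flags P=1 W=1 U=1 S=0
  → PA=0x59D4A  (4 entries read)
#5 VA=0xE80C2C19E45 (r,kernel):
  [0] read 0x1D idx=29: raw=0x5D007 flags P=1 W=1 U=1 S=0
  [1] read 0x5D idx=3: raw=0x61007 flags P=1 W=1 U=1 S=0
  [2] read 0x61 idx=22: raw=0x64007 flags P=1 W=1 U=1 S=0
  [3] read 0x64 idx=25: raw=0x65007 flags P=1 W=1 U=1 S=0
  → PA=0x65E45  (4 entries read)

TLB: [["0x487C2003", "0x40"], ["0xF8501E00", "0x4B"], ["0x8703A1B", "0x59"], ["0xE80C2C19", "0x65"]]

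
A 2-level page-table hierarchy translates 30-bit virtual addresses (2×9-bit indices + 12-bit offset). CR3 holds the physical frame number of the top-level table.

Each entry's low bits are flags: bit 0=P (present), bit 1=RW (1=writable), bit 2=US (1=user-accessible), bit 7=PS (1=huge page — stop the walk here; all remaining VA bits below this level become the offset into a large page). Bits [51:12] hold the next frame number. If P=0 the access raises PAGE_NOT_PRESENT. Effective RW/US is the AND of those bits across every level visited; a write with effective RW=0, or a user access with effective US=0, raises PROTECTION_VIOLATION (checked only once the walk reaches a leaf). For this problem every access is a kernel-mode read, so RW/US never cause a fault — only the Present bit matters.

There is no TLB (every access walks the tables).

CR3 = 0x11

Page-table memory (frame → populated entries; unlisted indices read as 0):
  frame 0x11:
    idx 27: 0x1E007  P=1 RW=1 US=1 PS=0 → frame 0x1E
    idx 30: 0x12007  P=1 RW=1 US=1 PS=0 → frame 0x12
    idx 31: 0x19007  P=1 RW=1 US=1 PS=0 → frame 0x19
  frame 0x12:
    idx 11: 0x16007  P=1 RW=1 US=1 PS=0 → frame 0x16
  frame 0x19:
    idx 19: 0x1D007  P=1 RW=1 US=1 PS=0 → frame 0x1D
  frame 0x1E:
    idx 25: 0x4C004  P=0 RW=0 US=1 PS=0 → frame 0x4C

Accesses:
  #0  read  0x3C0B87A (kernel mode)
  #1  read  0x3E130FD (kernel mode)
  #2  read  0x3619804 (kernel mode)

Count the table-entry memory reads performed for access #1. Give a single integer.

Per-access translation:
#0 VA=0x3C0B87A (r,kernel):
  L0 @0x11[30] → 0x12007  P=1,RW=1,US=1,PS=0
  L1 @0x12[11] → 0x16007  P=1,RW=1,US=1,PS=0
  → PA=0x1687A  (2 entries read)
#1 VA=0x3E130FD (r,kernel):
  L0 @0x11[31] → 0x19007  P=1,RW=1,US=1,PS=0
  L1 @0x19[19] → 0x1D007  P=1,RW=1,US=1,PS=0
  → PA=0x1D0FD  (2 entries read)
#2 VA=0x3619804 (r,kernel):
  L0 @0x11[27] → 0x1E007  P=1,RW=1,US=1,PS=0
  L1 @0x1E[25] → 0x4C004  P=0,RW=0,US=1,PS=0
  ✗ PAGE_NOT_PRESENT  [2 reads]

Entries read for #1: 2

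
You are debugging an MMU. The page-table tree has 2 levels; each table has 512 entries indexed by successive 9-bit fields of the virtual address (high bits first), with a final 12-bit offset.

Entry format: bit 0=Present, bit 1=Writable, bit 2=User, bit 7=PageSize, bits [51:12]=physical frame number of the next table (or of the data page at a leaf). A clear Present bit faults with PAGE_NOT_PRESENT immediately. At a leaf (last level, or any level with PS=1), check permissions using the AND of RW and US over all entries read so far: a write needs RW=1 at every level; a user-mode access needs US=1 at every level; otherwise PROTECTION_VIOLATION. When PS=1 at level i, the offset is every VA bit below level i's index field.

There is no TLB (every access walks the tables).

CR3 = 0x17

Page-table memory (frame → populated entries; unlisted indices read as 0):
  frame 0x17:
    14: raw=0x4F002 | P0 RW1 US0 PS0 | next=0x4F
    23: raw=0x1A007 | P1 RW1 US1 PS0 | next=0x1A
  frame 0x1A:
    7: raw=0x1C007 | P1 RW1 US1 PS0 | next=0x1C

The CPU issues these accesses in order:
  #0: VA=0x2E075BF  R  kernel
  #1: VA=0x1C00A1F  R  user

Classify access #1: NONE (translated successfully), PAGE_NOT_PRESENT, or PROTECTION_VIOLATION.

Trace:
#0 VA=0x2E075BF (r,kernel):
  L0 @0x17[23] → 0x1A007  P=1,RW=1,US=1,PS=0
  L1 @0x1A[7] → 0x1C007  P=1,RW=1,US=1,PS=0
  ⇒ phys 0x1C5BF  [2 reads]
#1 VA=0x1C00A1F (r,user):
  L0 @0x17[14] → 0x4F002  P=0,RW=1,US=0,PS=0
  ✗ PAGE_NOT_PRESENT  [1 reads]

Access #1 fault: PAGE_NOT_PRESENT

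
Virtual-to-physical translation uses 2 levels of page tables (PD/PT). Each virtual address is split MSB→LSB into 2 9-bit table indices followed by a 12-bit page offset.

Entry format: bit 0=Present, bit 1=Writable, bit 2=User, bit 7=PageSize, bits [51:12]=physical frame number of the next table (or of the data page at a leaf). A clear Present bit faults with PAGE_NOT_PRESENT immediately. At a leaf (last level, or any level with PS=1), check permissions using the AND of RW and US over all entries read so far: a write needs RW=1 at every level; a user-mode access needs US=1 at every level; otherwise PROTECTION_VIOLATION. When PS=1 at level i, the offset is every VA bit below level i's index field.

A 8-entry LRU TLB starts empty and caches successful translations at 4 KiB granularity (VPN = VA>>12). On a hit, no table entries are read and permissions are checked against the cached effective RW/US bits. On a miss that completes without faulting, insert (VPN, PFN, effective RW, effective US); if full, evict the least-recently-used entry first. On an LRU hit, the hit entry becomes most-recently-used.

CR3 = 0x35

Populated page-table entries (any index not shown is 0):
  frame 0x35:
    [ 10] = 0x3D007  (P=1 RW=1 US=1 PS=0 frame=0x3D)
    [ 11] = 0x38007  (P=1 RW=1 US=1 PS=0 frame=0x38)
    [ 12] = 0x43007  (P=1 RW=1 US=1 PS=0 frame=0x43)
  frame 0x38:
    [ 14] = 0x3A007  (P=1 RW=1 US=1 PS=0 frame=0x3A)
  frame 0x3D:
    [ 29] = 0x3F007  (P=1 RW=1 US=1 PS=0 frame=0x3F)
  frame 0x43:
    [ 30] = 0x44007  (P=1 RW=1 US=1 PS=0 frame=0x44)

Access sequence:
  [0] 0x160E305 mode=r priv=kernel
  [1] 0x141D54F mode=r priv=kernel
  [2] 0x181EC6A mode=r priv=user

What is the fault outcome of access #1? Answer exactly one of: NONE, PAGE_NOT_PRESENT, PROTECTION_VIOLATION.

Trace:
#0 VA=0x160E305 (r,kernel):
  lvl0: tbl 0x35, slot 11 ⇒ 0x38007 (P1/RW1/US1/PS0)
  lvl1: tbl 0x38, slot 14 ⇒ 0x3A007 (P1/RW1/US1/PS0)
  → PA=0x3A305  (2 entries read)
#1 VA=0x141D54F (r,kernel):
  lvl0: tbl 0x35, slot 10 ⇒ 0x3D007 (P1/RW1/US1/PS0)
  lvl1: tbl 0x3D, slot 29 ⇒ 0x3F007 (P1/RW1/US1/PS0)
  → PA=0x3F54F  (2 entries read)
#2 VA=0x181EC6A (r,user):
  lvl0: tbl 0x35, slot 12 ⇒ 0x43007 (P1/RW1/US1/PS0)
  lvl1: tbl 0x43, slot 30 ⇒ 0x44007 (P1/RW1/US1/PS0)
  → PA=0x44C6A  (2 entries read)

Access #1 fault: NONE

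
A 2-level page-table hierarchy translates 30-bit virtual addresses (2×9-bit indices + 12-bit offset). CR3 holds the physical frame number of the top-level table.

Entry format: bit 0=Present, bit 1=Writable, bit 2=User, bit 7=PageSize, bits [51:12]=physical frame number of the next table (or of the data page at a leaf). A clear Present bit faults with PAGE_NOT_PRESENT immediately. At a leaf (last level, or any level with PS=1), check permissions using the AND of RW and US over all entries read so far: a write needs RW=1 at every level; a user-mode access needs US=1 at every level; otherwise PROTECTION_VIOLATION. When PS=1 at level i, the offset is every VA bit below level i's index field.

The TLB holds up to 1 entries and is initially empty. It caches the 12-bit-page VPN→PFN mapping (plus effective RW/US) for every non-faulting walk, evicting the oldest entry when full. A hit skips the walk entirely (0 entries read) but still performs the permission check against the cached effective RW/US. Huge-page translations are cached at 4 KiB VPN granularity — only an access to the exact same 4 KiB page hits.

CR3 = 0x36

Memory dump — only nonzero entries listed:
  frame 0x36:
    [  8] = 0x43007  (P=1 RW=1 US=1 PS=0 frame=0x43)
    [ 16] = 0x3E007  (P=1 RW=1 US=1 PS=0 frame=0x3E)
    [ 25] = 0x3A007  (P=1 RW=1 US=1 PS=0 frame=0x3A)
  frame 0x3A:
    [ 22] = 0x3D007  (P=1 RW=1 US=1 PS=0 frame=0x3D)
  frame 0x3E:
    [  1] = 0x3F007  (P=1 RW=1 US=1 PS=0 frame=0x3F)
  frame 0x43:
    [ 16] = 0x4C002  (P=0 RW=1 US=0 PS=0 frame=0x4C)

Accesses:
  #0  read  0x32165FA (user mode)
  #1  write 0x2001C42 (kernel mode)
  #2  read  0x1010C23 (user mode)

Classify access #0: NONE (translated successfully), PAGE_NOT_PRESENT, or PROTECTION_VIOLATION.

Walk each access:
#0 VA=0x32165FA (r,user):
  L0 @0x36[25] → 0x3A007  P=1,RW=1,US=1,PS=0
  L1 @0x3A[22] → 0x3D007  P=1,RW=1,US=1,PS=0
  → PA=0x3D5FA  (2 entries read)
#1 VA=0x2001C42 (w,kernel):
  L0 @0x36[16] → 0x3E007  P=1,RW=1,US=1,PS=0
  L1 @0x3E[1] → 0x3F007  P=1,RW=1,US=1,PS=0
  → PA=0x3FC42  (2 entries read)
#2 VA=0x1010C23 (r,user):
  L0 @0x36[8] → 0x43007  P=1,RW=1,US=1,PS=0
  L1 @0x43[16] → 0x4C002  P=0,RW=1,US=0,PS=0
  → PAGE_NOT_PRESENT  (2 entries read)

Access #0 fault: NONE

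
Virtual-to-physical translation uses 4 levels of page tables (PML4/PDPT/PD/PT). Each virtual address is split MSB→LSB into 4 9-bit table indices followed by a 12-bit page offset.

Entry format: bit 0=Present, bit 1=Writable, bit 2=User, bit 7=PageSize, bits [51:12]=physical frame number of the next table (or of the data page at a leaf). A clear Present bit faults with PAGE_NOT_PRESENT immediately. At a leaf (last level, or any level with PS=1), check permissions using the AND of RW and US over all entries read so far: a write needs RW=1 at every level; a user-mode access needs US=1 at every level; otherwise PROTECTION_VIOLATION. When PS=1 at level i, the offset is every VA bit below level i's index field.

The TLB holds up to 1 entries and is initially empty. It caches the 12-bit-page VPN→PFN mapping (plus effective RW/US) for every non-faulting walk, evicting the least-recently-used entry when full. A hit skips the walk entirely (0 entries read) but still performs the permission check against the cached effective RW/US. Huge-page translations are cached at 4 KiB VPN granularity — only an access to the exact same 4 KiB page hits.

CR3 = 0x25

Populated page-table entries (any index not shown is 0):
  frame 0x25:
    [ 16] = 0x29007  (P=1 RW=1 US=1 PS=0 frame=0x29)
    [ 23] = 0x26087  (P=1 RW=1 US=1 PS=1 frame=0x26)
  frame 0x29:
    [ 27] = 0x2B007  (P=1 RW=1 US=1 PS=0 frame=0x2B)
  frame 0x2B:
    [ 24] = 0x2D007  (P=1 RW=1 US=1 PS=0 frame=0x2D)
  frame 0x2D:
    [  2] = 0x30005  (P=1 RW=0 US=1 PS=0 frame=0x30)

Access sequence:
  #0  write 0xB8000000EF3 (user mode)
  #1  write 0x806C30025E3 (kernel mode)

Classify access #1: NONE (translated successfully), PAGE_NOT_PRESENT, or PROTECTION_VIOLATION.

Walk each access:
#0 VA=0xB8000000EF3 (w,user):
  lvl0: tbl 0x25, slot 23 ⇒ 0x26087 (P1/RW1/US1/PS1)
  ✓ 0x26EF3 (huge @L0)  — 1 lookups
#1 VA=0x806C30025E3 (w,kernel):
  lvl0: tbl 0x25, slot 16 ⇒ 0x29007 (P1/RW1/US1/PS0)
  lvl1: tbl 0x29, slot 27 ⇒ 0x2B007 (P1/RW1/US1/PS0)
  lvl2: tbl 0x2B, slot 24 ⇒ 0x2D007 (P1/RW1/US1/PS0)
  lvl3: tbl 0x2D, slot 2 ⇒ 0x30005 (P1/RW0/US1/PS0)
  → PROTECTION_VIOLATION  (4 entries read)

Access #1 fault: PROTECTION_VIOLATION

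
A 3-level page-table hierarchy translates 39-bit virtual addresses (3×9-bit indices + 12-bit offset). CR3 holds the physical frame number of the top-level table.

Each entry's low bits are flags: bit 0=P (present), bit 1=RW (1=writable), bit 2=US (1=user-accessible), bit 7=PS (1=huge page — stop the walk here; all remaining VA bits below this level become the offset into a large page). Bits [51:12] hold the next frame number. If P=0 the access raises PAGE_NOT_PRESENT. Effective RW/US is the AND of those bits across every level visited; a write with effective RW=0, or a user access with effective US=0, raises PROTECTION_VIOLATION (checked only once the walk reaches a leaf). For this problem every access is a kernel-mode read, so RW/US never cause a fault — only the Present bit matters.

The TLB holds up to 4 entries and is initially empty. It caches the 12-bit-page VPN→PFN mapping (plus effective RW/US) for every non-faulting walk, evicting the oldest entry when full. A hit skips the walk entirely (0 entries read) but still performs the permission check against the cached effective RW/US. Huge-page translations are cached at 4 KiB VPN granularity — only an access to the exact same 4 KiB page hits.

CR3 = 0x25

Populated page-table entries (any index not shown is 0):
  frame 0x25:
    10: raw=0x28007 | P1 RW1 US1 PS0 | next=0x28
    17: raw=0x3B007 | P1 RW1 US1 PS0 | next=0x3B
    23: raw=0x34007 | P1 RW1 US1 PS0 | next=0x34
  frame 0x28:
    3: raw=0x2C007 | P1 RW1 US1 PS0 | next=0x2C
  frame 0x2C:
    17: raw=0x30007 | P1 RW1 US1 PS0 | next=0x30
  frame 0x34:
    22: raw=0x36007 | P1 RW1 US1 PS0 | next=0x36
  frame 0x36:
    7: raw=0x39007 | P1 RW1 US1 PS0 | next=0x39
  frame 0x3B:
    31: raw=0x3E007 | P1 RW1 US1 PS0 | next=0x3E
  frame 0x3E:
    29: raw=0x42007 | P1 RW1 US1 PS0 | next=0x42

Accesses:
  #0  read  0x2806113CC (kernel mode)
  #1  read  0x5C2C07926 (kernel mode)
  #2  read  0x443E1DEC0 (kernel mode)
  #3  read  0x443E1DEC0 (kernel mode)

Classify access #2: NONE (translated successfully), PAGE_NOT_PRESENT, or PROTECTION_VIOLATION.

Per-access translation:
#0 VA=0x2806113CC (r,kernel):
  L0 @0x25[10] → 0x28007  P=1,RW=1,US=1,PS=0
  L1 @0x28[3] → 0x2C007  P=1,RW=1,US=1,PS=0
  L2 @0x2C[17] → 0x30007  P=1,RW=1,US=1,PS=0
  → PA=0x303CC  (3 entries read)
#1 VA=0x5C2C07926 (r,kernel):
  L0 @0x25[23] → 0x34007  P=1,RW=1,US=1,PS=0
  L1 @0x34[22] → 0x36007  P=1,RW=1,US=1,PS=0
  L2 @0x36[7] → 0x39007  P=1,RW=1,US=1,PS=0
  → PA=0x39926  (3 entries read)
#2 VA=0x443E1DEC0 (r,kernel):
  L0 @0x25[17] → 0x3B007  P=1,RW=1,US=1,PS=0
  L1 @0x3B[31] → 0x3E007  P=1,RW=1,US=1,PS=0
  L2 @0x3E[29] → 0x42007  P=1,RW=1,US=1,PS=0
  → PA=0x42EC0  (3 entries read)
#3 VA=0x443E1DEC0 (r,kernel):
  TLB hit vpn=0x443E1D → PA=0x42EC0

Access #2 fault: NONE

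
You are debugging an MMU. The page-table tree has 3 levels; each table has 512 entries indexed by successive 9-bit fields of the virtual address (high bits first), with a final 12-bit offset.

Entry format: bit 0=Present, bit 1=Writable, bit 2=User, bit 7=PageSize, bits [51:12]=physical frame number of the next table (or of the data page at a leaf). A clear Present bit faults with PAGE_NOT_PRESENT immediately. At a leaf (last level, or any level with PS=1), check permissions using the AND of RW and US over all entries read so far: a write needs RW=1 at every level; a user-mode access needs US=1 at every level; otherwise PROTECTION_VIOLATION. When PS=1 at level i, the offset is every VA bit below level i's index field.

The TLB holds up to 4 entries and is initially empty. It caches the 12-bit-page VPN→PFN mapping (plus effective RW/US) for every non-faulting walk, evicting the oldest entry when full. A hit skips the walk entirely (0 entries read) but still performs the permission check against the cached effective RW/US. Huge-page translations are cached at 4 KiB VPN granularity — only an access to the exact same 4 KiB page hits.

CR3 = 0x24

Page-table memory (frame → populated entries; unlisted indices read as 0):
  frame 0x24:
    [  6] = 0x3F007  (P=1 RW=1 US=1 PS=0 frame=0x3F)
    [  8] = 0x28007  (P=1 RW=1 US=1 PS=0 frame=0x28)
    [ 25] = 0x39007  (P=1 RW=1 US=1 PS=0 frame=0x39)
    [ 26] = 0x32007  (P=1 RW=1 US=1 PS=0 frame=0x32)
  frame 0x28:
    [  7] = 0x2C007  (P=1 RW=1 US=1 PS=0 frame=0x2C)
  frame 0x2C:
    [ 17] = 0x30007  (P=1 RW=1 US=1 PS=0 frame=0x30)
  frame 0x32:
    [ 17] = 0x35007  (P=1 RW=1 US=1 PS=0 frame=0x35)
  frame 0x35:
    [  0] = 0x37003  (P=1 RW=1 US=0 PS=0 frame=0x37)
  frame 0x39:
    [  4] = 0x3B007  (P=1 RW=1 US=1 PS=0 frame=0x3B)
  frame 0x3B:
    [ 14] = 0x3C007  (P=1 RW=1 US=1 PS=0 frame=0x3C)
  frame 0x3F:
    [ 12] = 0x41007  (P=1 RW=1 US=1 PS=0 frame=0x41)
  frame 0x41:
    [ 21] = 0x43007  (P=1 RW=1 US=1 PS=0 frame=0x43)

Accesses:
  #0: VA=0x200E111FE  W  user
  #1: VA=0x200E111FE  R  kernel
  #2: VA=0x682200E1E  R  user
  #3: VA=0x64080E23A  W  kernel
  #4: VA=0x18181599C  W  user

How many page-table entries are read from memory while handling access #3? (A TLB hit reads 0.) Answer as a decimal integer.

Trace:
#0 VA=0x200E111FE (w,user):
  lvl0: tbl 0x24, slot 8 ⇒ 0x28007 (P1/RW1/US1/PS0)
  lvl1: tbl 0x28, slot 7 ⇒ 0x2C007 (P1/RW1/US1/PS0)
  lvl2: tbl 0x2C, slot 17 ⇒ 0x30007 (P1/RW1/US1/PS0)
  ✓ 0x301FE  — 3 lookups
#1 VA=0x200E111FE (r,kernel):
  TLB hit vpn=0x200E11 → PA=0x301FE
#2 VA=0x682200E1E (r,user):
  lvl0: tbl 0x24, slot 26 ⇒ 0x32007 (P1/RW1/US1/PS0)
  lvl1: tbl 0x32, slot 17 ⇒ 0x35007 (P1/RW1/US1/PS0)
  lvl2: tbl 0x35, slot 0 ⇒ 0x37003 (P1/RW1/US0/PS0)
  → PROTECTION_VIOLATION  (3 entries read)
#3 VA=0x64080E23A (w,kernel):
  lvl0: tbl 0x24, slot 25 ⇒ 0x39007 (P1/RW1/US1/PS0)
  lvl1: tbl 0x39, slot 4 ⇒ 0x3B007 (P1/RW1/US1/PS0)
  lvl2: tbl 0x3B, slot 14 ⇒ 0x3C007 (P1/RW1/US1/PS0)
  ✓ 0x3C23A  — 3 lookups
#4 VA=0x18181599C (w,user):
  lvl0: tbl 0x24, slot 6 ⇒ 0x3F007 (P1/RW1/US1/PS0)
  lvl1: tbl 0x3F, slot 12 ⇒ 0x41007 (P1/RW1/US1/PS0)
  lvl2: tbl 0x41, slot 21 ⇒ 0x43007 (P1/RW1/US1/PS0)
  ✓ 0x4399C  — 3 lookups

Entries read for #3: 3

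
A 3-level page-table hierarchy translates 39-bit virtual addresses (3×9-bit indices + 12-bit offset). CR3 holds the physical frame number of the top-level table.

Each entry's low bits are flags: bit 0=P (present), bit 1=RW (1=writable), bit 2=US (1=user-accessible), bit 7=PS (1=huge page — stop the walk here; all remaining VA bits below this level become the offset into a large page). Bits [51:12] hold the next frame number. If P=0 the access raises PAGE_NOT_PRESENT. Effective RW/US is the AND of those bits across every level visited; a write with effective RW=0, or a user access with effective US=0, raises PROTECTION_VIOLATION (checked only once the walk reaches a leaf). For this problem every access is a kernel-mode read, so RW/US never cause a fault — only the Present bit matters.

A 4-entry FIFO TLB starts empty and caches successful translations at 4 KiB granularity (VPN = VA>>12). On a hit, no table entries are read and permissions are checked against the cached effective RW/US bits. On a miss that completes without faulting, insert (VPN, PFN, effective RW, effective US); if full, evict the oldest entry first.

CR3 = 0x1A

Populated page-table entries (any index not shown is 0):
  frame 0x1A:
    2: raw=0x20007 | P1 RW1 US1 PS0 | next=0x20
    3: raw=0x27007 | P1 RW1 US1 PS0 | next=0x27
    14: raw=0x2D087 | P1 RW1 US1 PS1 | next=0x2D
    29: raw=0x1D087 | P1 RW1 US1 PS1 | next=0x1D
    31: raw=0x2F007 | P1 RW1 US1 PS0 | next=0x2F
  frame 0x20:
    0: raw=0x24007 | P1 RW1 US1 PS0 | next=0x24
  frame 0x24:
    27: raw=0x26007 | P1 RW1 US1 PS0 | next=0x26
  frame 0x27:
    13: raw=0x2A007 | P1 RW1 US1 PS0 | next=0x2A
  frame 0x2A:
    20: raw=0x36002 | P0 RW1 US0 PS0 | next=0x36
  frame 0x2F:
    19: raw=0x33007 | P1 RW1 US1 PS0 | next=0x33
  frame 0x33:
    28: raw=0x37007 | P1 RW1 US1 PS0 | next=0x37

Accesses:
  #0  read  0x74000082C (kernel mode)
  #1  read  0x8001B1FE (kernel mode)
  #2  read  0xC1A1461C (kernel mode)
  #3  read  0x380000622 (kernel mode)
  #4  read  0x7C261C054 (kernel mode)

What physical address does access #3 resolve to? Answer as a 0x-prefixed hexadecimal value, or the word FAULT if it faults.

Walk each access:
#0 VA=0x74000082C (r,kernel):
  L0 @0x1A[29] → 0x1D087  P=1,RW=1,US=1,PS=1
  → PA=0x1D82C (huge @L0)  (1 entries read)
#1 VA=0x8001B1FE (r,kernel):
  L0 @0x1A[2] → 0x20007  P=1,RW=1,US=1,PS=0
  L1 @0x20[0] → 0x24007  P=1,RW=1,US=1,PS=0
  L2 @0x24[27] → 0x26007  P=1,RW=1,US=1,PS=0
  → PA=0x261FE  (3 entries read)
#2 VA=0xC1A1461C (r,kernel):
  L0 @0x1A[3] → 0x27007  P=1,RW=1,US=1,PS=0
  L1 @0x27[13] → 0x2A007  P=1,RW=1,US=1,PS=0
  L2 @0x2A[20] → 0x36002  P=0,RW=1,US=0,PS=0
  ⇒ fault: PAGE_NOT_PRESENT  — 3 lookups
#3 VA=0x380000622 (r,kernel):
  L0 @0x1A[14] → 0x2D087  P=1,RW=1,US=1,PS=1
  → PA=0x2D622 (huge @L0)  (1 entries read)
#4 VA=0x7C261C054 (r,kernel):
  L0 @0x1A[31] → 0x2F007  P=1,RW=1,US=1,PS=0
  L1 @0x2F[19] → 0x33007  P=1,RW=1,US=1,PS=0
  L2 @0x33[28] → 0x37007  P=1,RW=1,US=1,PS=0
  → PA=0x37054  (3 entries read)

Access #3 PA: 0x2D622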